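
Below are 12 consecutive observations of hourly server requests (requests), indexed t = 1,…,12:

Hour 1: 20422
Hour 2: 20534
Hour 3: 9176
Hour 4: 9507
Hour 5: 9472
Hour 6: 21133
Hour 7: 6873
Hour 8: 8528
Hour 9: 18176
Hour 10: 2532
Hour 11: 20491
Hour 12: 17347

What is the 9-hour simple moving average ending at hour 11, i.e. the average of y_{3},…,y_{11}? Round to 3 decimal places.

11765.333

Sum of periods 3–11: 9176 + 9507 + 9472 + 21133 + 6873 + 8528 + 18176 + 2532 + 20491 = 105888
Divide by 9: 105888 / 9 = 11765.333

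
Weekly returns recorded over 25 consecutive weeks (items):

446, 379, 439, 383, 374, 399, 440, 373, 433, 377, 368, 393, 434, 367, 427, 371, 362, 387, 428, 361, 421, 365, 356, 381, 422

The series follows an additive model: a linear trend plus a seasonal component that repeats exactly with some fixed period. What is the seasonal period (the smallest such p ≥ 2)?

6

First differences y_{t+1} − y_t: -67, 60, -56, -9, 25, 41, -67, 60, -56, -9, 25, 41, -67, 60, …
The difference pattern repeats every 6 terms and not for any smaller step, so p = 6.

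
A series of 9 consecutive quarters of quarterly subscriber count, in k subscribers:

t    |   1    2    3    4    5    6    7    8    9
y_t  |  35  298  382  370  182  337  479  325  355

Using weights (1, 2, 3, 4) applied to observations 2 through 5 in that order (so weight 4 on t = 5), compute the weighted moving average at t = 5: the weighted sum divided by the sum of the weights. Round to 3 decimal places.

290.000

Weighted sum: 1·298 + 2·382 + 3·370 + 4·182 = 298 + 764 + 1110 + 728 = 2900
Weight total: 1 + 2 + 3 + 4 = 10
WMA = 2900 / 10 = 290.000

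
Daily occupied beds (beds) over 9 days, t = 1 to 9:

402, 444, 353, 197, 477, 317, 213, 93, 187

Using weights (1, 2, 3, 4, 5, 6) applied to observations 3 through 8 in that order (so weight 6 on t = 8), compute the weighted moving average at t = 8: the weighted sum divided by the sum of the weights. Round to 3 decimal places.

241.381

Weighted sum: 1·353 + 2·197 + 3·477 + 4·317 + 5·213 + 6·93 = 353 + 394 + 1431 + 1268 + 1065 + 558 = 5069
Weight total: 1 + 2 + 3 + 4 + 5 + 6 = 21
WMA = 5069 / 21 = 241.381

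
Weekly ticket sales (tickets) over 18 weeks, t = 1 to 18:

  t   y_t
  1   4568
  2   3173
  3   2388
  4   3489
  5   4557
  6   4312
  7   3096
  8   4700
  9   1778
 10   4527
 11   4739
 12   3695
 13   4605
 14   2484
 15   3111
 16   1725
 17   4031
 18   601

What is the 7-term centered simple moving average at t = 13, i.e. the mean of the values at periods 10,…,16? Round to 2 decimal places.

3555.14

Sum of periods 10–16: 4527 + 4739 + 3695 + 4605 + 2484 + 3111 + 1725 = 24886
Divide by 7: 24886 / 7 = 3555.14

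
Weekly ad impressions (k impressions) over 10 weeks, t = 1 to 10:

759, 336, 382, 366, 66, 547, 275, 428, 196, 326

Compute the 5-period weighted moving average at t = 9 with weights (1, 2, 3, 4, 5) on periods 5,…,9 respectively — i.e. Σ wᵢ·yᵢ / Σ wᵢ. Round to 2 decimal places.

Weighted sum: 1·66 + 2·547 + 3·275 + 4·428 + 5·196 = 66 + 1094 + 825 + 1712 + 980 = 4677
Weight total: 1 + 2 + 3 + 4 + 5 = 15
WMA = 4677 / 15 = 311.80

311.80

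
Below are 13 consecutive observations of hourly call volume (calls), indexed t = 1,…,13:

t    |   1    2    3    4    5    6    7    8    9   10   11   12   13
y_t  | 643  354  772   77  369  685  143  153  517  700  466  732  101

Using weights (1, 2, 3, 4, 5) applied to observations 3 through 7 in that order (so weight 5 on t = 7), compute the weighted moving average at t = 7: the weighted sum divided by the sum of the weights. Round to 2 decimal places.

Weighted sum: 1·772 + 2·77 + 3·369 + 4·685 + 5·143 = 772 + 154 + 1107 + 2740 + 715 = 5488
Weight total: 1 + 2 + 3 + 4 + 5 = 15
WMA = 5488 / 15 = 365.87

365.87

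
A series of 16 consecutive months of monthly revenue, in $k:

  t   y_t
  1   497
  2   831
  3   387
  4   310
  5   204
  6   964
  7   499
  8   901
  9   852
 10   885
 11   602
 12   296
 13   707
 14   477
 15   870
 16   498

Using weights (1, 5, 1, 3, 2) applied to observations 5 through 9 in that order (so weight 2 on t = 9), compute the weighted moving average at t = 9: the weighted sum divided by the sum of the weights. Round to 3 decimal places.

827.500

Weighted sum: 1·204 + 5·964 + 1·499 + 3·901 + 2·852 = 204 + 4820 + 499 + 2703 + 1704 = 9930
Weight total: 1 + 5 + 1 + 3 + 2 = 12
WMA = 9930 / 12 = 827.500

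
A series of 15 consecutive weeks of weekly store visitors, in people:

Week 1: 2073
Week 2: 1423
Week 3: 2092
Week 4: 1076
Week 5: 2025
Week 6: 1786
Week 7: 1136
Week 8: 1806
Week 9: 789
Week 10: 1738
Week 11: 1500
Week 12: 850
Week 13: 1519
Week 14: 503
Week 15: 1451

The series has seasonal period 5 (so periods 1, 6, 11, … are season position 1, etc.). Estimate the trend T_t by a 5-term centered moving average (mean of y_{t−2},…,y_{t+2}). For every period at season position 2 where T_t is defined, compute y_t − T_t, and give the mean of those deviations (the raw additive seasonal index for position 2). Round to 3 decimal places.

-372.200

Season position 2 occurs at t = 7, 12 (where T_t is defined).
t=7: T_7 = 1508.40000; y_7 − T_7 = 1136 − 1508.40000 = -372.40000
t=12: T_12 = 1222.00000; y_12 − T_12 = 850 − 1222.00000 = -372.00000
Mean deviation: (-372.40000 + -372.00000) / 2 = -372.200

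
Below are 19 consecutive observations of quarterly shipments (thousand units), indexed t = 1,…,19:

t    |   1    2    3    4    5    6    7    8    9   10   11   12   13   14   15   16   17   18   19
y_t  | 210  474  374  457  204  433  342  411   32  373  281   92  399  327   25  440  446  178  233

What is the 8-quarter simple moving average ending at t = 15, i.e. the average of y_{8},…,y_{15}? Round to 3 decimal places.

242.500

Sum of periods 8–15: 411 + 32 + 373 + 281 + 92 + 399 + 327 + 25 = 1940
Divide by 8: 1940 / 8 = 242.500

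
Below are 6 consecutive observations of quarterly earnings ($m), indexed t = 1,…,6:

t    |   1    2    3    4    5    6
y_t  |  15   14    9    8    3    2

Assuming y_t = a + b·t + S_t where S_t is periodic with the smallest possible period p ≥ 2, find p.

2

First differences y_{t+1} − y_t: -1, -5, -1, -5, -1, …
The difference pattern repeats every 2 terms and not for any smaller step, so p = 2.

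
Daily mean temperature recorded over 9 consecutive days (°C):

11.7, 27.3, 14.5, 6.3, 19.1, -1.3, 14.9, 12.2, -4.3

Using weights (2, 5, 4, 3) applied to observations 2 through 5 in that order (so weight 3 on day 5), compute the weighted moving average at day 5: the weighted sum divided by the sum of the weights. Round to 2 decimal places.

14.97

Weighted sum: 2·27.3 + 5·14.5 + 4·6.3 + 3·19.1 = 54.6 + 72.5 + 25.2 + 57.3 = 209.6
Weight total: 2 + 5 + 4 + 3 = 14
WMA = 209.6 / 14 = 14.97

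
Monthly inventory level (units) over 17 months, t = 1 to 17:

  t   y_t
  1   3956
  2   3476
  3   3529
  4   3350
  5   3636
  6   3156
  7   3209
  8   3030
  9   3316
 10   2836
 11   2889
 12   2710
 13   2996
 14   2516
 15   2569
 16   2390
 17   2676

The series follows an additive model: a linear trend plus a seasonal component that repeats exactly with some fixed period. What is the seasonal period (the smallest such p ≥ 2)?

First differences y_{t+1} − y_t: -480, 53, -179, 286, -480, 53, -179, 286, -480, 53, …
The difference pattern repeats every 4 terms and not for any smaller step, so p = 4.

4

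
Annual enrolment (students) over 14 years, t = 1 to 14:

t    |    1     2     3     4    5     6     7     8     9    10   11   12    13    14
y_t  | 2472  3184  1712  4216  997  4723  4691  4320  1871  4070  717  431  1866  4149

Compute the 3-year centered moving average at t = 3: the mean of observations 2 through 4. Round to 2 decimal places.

3037.33

Sum of periods 2–4: 3184 + 1712 + 4216 = 9112
Divide by 3: 9112 / 3 = 3037.33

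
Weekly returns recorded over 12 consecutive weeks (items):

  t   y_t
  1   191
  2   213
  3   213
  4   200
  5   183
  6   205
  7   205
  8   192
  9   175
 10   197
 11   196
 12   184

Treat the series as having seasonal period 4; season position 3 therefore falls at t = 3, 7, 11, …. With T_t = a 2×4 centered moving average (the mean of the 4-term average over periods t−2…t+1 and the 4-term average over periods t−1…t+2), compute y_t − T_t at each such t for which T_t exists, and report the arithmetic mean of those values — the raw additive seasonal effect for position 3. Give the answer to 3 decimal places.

9.750

Season position 3 occurs at t = 3, 7 (where T_t is defined).
t=3: T_3 = 203.25000; y_3 − T_3 = 213 − 203.25000 = 9.75000
t=7: T_7 = 195.25000; y_7 − T_7 = 205 − 195.25000 = 9.75000
Mean deviation: (9.75000 + 9.75000) / 2 = 9.750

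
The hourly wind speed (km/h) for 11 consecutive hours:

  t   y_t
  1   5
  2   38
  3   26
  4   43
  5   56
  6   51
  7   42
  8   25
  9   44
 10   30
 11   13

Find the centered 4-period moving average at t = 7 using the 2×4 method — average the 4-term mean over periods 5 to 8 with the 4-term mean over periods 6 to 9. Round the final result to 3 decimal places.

42.000

Sum over 5–8: 56 + 51 + 42 + 25 = 174
Sum over 6–9: 51 + 42 + 25 + 44 = 162
CMA at t=7 = (174 + 162) / (2·4) = 336 / 8 = 42.000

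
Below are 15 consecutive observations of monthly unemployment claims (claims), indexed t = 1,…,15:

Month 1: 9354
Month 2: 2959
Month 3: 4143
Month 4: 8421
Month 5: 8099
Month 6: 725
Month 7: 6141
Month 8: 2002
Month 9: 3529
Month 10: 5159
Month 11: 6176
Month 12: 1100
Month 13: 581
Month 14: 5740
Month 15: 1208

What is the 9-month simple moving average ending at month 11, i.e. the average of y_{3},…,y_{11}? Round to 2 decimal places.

Sum of periods 3–11: 4143 + 8421 + 8099 + 725 + 6141 + 2002 + 3529 + 5159 + 6176 = 44395
Divide by 9: 44395 / 9 = 4932.78

4932.78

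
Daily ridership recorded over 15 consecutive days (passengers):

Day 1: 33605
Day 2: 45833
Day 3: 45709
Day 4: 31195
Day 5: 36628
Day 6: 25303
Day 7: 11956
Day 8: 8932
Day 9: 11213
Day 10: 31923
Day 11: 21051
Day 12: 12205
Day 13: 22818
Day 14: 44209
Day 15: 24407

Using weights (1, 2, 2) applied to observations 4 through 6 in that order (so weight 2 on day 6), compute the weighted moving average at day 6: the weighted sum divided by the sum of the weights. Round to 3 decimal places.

Weighted sum: 1·31195 + 2·36628 + 2·25303 = 31195 + 73256 + 50606 = 155057
Weight total: 1 + 2 + 2 = 5
WMA = 155057 / 5 = 31011.400

31011.400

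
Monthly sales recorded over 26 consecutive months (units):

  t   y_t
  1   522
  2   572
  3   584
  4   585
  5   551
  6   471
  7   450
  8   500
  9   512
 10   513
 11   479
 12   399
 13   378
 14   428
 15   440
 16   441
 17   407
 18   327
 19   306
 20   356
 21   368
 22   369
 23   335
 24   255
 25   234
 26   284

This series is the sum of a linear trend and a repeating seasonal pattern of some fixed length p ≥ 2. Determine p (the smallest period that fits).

First differences y_{t+1} − y_t: 50, 12, 1, -34, -80, -21, 50, 12, 1, -34, -80, -21, 50, 12, …
The difference pattern repeats every 6 terms and not for any smaller step, so p = 6.

6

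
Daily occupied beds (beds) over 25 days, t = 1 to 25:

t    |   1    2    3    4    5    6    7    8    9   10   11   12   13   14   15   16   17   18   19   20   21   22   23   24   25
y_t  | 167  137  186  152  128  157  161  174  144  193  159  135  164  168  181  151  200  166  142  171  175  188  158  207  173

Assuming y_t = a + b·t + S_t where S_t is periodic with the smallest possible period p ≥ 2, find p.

7

First differences y_{t+1} − y_t: -30, 49, -34, -24, 29, 4, 13, -30, 49, -34, -24, 29, 4, 13, -30, 49, …
The difference pattern repeats every 7 terms and not for any smaller step, so p = 7.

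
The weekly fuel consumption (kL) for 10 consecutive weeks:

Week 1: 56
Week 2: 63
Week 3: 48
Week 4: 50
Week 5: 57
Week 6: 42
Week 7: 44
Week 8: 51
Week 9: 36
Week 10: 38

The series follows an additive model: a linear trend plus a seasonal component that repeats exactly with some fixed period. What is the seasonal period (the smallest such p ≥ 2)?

3

First differences y_{t+1} − y_t: 7, -15, 2, 7, -15, 2, 7, -15, …
The difference pattern repeats every 3 terms and not for any smaller step, so p = 3.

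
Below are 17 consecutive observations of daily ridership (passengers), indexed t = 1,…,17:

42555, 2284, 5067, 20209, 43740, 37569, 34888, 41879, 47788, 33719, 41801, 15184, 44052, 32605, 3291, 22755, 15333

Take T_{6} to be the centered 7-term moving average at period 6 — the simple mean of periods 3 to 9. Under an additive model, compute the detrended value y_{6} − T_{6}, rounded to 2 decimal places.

Trend T_6 = (5067 + 20209 + 43740 + 37569 + 34888 + 41879 + 47788) / 7 = 231140/7 = 33020.0000
Detrended value: 37569 − 33020.0000 = 4549.00

4549.00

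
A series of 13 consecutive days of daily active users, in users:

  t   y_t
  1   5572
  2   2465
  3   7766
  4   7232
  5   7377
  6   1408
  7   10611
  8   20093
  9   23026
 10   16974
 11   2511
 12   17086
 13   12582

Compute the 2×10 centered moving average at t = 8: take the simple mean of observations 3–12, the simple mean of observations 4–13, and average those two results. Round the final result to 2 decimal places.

Sum over 3–12: 7766 + 7232 + 7377 + 1408 + 10611 + 20093 + 23026 + 16974 + 2511 + 17086 = 114084
Sum over 4–13: 7232 + 7377 + 1408 + 10611 + 20093 + 23026 + 16974 + 2511 + 17086 + 12582 = 118900
CMA at t=8 = (114084 + 118900) / (2·10) = 232984 / 20 = 11649.20

11649.20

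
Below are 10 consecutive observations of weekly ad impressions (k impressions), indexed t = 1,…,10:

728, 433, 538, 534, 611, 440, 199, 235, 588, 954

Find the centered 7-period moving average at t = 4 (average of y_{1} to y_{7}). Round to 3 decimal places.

Sum of periods 1–7: 728 + 433 + 538 + 534 + 611 + 440 + 199 = 3483
Divide by 7: 3483 / 7 = 497.571

497.571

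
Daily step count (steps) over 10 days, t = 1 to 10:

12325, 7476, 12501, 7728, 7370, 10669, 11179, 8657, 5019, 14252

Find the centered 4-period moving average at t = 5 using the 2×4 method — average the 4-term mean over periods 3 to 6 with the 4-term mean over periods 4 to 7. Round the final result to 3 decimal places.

Sum over 3–6: 12501 + 7728 + 7370 + 10669 = 38268
Sum over 4–7: 7728 + 7370 + 10669 + 11179 = 36946
CMA at t=5 = (38268 + 36946) / (2·4) = 75214 / 8 = 9401.750

9401.750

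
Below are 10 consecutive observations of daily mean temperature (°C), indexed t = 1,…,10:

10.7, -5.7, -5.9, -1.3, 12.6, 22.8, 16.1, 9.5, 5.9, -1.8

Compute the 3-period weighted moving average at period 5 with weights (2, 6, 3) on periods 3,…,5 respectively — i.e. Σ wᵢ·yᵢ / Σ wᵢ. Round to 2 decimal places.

1.65

Weighted sum: 2·-5.9 + 6·-1.3 + 3·12.6 = -11.8 + -7.8 + 37.8 = 18.2
Weight total: 2 + 6 + 3 = 11
WMA = 18.2 / 11 = 1.65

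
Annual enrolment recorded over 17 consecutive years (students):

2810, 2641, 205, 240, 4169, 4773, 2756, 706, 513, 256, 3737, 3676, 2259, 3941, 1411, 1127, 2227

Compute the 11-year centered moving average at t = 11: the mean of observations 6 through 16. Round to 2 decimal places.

Sum of periods 6–16: 4773 + 2756 + 706 + 513 + 256 + 3737 + 3676 + 2259 + 3941 + 1411 + 1127 = 25155
Divide by 11: 25155 / 11 = 2286.82

2286.82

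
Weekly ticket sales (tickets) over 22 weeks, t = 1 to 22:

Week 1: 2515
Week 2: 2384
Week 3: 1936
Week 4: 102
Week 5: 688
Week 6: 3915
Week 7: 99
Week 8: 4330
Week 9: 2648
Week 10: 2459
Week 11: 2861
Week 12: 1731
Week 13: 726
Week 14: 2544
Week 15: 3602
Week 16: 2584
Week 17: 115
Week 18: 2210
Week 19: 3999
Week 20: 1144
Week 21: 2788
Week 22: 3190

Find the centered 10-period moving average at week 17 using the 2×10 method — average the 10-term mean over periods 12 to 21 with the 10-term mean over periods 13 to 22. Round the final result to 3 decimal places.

2217.250

Sum over 12–21: 1731 + 726 + 2544 + 3602 + 2584 + 115 + 2210 + 3999 + 1144 + 2788 = 21443
Sum over 13–22: 726 + 2544 + 3602 + 2584 + 115 + 2210 + 3999 + 1144 + 2788 + 3190 = 22902
CMA at t=17 = (21443 + 22902) / (2·10) = 44345 / 20 = 2217.250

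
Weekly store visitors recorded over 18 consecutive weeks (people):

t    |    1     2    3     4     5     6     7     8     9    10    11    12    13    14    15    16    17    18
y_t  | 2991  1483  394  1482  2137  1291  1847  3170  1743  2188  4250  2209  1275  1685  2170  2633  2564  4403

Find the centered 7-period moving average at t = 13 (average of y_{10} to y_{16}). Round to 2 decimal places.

Sum of periods 10–16: 2188 + 4250 + 2209 + 1275 + 1685 + 2170 + 2633 = 16410
Divide by 7: 16410 / 7 = 2344.29

2344.29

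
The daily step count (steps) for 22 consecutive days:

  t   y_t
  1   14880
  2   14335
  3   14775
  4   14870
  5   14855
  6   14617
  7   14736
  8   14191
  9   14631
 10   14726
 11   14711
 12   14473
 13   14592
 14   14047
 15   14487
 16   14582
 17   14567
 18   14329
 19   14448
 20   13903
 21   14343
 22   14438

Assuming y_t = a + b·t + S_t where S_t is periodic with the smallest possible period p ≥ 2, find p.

First differences y_{t+1} − y_t: -545, 440, 95, -15, -238, 119, -545, 440, 95, -15, -238, 119, -545, 440, …
The difference pattern repeats every 6 terms and not for any smaller step, so p = 6.

6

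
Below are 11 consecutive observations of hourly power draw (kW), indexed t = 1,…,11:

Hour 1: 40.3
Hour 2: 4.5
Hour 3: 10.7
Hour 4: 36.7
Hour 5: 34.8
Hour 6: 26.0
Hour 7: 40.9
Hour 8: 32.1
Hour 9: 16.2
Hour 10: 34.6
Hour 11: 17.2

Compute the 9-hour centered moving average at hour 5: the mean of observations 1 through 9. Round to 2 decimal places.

26.91

Sum of periods 1–9: 40.3 + 4.5 + 10.7 + 36.7 + 34.8 + 26.0 + 40.9 + 32.1 + 16.2 = 242.2
Divide by 9: 242.2 / 9 = 26.91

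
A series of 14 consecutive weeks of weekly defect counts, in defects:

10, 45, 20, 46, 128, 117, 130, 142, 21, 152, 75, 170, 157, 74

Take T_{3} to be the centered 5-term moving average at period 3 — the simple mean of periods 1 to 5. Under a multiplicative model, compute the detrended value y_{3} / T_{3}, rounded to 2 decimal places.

Trend T_3 = (10 + 45 + 20 + 46 + 128) / 5 = 249/5 = 49.8000
Ratio to trend: 20 / 49.8000 = 0.40

0.40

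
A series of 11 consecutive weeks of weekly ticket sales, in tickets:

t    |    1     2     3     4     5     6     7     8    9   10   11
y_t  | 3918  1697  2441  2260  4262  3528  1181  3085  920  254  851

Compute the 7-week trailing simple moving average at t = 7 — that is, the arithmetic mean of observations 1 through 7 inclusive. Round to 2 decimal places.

Sum of periods 1–7: 3918 + 1697 + 2441 + 2260 + 4262 + 3528 + 1181 = 19287
Divide by 7: 19287 / 7 = 2755.29

2755.29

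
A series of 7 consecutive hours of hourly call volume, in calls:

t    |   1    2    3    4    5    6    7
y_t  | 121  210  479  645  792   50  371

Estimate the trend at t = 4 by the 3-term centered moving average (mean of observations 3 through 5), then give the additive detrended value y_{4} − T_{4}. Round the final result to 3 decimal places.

Trend T_4 = (479 + 645 + 792) / 3 = 1916/3 = 638.66667
Detrended value: 645 − 638.66667 = 6.333

6.333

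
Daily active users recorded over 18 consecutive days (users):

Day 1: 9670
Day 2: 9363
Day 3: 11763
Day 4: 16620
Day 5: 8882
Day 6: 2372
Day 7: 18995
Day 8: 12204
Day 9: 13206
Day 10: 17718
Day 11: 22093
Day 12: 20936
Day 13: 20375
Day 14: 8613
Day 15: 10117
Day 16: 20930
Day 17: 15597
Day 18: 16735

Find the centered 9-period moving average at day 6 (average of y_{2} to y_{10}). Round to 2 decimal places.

Sum of periods 2–10: 9363 + 11763 + 16620 + 8882 + 2372 + 18995 + 12204 + 13206 + 17718 = 111123
Divide by 9: 111123 / 9 = 12347.00

12347.00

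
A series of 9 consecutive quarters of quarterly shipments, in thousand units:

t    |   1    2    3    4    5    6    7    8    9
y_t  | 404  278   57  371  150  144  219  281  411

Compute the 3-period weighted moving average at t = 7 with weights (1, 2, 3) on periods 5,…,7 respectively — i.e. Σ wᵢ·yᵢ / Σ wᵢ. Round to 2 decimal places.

Weighted sum: 1·150 + 2·144 + 3·219 = 150 + 288 + 657 = 1095
Weight total: 1 + 2 + 3 = 6
WMA = 1095 / 6 = 182.50

182.50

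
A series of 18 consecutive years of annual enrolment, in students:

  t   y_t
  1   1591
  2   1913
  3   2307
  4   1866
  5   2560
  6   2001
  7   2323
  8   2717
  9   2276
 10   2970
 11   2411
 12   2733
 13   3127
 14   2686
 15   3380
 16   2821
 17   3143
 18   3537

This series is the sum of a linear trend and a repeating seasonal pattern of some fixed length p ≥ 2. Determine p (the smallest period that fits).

5

First differences y_{t+1} − y_t: 322, 394, -441, 694, -559, 322, 394, -441, 694, -559, 322, 394, …
The difference pattern repeats every 5 terms and not for any smaller step, so p = 5.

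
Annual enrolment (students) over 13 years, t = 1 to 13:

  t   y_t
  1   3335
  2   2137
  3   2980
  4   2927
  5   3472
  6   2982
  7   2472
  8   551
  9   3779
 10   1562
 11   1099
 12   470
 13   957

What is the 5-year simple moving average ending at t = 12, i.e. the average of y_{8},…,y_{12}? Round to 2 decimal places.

1492.20

Sum of periods 8–12: 551 + 3779 + 1562 + 1099 + 470 = 7461
Divide by 5: 7461 / 5 = 1492.20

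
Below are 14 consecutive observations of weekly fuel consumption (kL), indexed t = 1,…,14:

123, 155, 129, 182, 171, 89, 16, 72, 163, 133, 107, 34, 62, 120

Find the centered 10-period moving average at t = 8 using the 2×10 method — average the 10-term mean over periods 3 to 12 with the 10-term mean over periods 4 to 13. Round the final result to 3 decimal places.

Sum over 3–12: 129 + 182 + 171 + 89 + 16 + 72 + 163 + 133 + 107 + 34 = 1096
Sum over 4–13: 182 + 171 + 89 + 16 + 72 + 163 + 133 + 107 + 34 + 62 = 1029
CMA at t=8 = (1096 + 1029) / (2·10) = 2125 / 20 = 106.250

106.250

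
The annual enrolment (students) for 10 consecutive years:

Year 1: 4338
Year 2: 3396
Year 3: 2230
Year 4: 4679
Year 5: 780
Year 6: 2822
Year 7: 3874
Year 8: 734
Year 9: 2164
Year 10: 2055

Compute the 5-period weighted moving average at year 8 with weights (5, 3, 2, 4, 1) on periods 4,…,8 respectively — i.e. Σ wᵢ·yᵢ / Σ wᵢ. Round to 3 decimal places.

Weighted sum: 5·4679 + 3·780 + 2·2822 + 4·3874 + 1·734 = 23395 + 2340 + 5644 + 15496 + 734 = 47609
Weight total: 5 + 3 + 2 + 4 + 1 = 15
WMA = 47609 / 15 = 3173.933

3173.933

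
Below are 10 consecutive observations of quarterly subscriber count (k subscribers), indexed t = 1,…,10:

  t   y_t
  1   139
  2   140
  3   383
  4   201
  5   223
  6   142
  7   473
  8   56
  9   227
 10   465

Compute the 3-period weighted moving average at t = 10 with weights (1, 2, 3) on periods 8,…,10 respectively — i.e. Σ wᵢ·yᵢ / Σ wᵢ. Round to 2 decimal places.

317.50

Weighted sum: 1·56 + 2·227 + 3·465 = 56 + 454 + 1395 = 1905
Weight total: 1 + 2 + 3 = 6
WMA = 1905 / 6 = 317.50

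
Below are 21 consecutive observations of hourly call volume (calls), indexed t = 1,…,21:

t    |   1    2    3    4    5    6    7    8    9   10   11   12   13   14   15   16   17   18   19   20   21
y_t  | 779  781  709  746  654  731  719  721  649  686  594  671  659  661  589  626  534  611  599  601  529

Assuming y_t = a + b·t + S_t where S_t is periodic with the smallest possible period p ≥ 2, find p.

First differences y_{t+1} − y_t: 2, -72, 37, -92, 77, -12, 2, -72, 37, -92, 77, -12, 2, -72, …
The difference pattern repeats every 6 terms and not for any smaller step, so p = 6.

6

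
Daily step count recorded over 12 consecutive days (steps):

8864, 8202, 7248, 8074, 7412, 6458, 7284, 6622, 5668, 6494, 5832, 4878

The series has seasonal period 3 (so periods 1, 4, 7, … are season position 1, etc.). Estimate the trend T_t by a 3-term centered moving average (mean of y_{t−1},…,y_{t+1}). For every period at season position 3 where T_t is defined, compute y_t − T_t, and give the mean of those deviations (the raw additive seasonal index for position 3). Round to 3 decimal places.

-593.333

Season position 3 occurs at t = 3, 6, 9 (where T_t is defined).
t=3: T_3 = 7841.33333; y_3 − T_3 = 7248 − 7841.33333 = -593.33333
t=6: T_6 = 7051.33333; y_6 − T_6 = 6458 − 7051.33333 = -593.33333
t=9: T_9 = 6261.33333; y_9 − T_9 = 5668 − 6261.33333 = -593.33333
Mean deviation: (-593.33333 + -593.33333 + -593.33333) / 3 = -593.333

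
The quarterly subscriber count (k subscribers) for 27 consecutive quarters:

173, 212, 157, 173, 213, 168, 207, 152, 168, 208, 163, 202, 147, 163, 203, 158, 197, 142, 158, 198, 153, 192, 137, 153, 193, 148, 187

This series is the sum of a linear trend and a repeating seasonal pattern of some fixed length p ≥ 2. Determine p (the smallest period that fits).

First differences y_{t+1} − y_t: 39, -55, 16, 40, -45, 39, -55, 16, 40, -45, 39, -55, …
The difference pattern repeats every 5 terms and not for any smaller step, so p = 5.

5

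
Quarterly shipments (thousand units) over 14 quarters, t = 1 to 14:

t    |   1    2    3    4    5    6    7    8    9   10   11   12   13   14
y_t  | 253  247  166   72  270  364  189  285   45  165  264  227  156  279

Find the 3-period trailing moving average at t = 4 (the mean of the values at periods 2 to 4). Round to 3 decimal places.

Sum of periods 2–4: 247 + 166 + 72 = 485
Divide by 3: 485 / 3 = 161.667

161.667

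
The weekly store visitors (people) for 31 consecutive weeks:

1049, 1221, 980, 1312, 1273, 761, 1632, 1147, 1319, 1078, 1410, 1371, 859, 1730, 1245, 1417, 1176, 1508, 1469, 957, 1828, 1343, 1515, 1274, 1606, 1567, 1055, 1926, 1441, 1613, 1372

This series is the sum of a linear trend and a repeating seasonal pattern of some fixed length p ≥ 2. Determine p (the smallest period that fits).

7

First differences y_{t+1} − y_t: 172, -241, 332, -39, -512, 871, -485, 172, -241, 332, -39, -512, 871, -485, 172, -241, …
The difference pattern repeats every 7 terms and not for any smaller step, so p = 7.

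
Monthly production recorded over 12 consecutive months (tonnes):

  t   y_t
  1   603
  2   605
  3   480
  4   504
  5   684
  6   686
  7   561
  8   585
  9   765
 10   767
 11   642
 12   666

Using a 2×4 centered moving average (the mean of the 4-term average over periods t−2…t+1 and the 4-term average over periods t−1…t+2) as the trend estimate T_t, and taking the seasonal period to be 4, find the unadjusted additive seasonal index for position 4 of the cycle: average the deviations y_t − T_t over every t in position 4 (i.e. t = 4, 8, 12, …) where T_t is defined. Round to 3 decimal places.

-74.375

Season position 4 occurs at t = 4, 8 (where T_t is defined).
t=4: T_4 = 578.37500; y_4 − T_4 = 504 − 578.37500 = -74.37500
t=8: T_8 = 659.37500; y_8 − T_8 = 585 − 659.37500 = -74.37500
Mean deviation: (-74.37500 + -74.37500) / 2 = -74.375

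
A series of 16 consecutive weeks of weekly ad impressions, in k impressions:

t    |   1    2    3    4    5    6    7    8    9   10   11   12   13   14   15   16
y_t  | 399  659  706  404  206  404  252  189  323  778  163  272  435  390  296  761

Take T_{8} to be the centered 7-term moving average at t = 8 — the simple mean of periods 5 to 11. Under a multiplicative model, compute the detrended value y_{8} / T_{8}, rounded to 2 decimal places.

0.57

Trend T_8 = (206 + 404 + 252 + 189 + 323 + 778 + 163) / 7 = 2315/7 = 330.7143
Ratio to trend: 189 / 330.7143 = 0.57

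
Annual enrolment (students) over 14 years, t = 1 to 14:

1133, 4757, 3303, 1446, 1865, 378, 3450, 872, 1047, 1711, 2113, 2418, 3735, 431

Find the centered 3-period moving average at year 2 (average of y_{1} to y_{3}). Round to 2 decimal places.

Sum of periods 1–3: 1133 + 4757 + 3303 = 9193
Divide by 3: 9193 / 3 = 3064.33

3064.33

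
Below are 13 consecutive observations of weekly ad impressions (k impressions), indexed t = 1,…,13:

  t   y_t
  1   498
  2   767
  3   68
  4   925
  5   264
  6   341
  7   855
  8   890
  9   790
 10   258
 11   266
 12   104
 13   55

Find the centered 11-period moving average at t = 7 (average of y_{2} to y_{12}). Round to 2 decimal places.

Sum of periods 2–12: 767 + 68 + 925 + 264 + 341 + 855 + 890 + 790 + 258 + 266 + 104 = 5528
Divide by 11: 5528 / 11 = 502.55

502.55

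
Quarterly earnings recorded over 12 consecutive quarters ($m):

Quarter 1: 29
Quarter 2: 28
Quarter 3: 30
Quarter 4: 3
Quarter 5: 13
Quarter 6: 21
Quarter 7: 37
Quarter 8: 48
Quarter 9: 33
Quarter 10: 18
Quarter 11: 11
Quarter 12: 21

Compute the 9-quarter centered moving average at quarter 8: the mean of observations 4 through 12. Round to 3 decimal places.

22.778

Sum of periods 4–12: 3 + 13 + 21 + 37 + 48 + 33 + 18 + 11 + 21 = 205
Divide by 9: 205 / 9 = 22.778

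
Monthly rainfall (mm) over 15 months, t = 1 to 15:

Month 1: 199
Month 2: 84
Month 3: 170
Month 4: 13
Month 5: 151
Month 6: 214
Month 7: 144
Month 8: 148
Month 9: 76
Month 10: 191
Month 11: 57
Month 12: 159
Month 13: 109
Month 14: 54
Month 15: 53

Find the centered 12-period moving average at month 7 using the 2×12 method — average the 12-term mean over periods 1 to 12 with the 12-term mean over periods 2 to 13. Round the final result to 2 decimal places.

Sum over 1–12: 199 + 84 + 170 + 13 + 151 + 214 + 144 + 148 + 76 + 191 + 57 + 159 = 1606
Sum over 2–13: 84 + 170 + 13 + 151 + 214 + 144 + 148 + 76 + 191 + 57 + 159 + 109 = 1516
CMA at t=7 = (1606 + 1516) / (2·12) = 3122 / 24 = 130.08

130.08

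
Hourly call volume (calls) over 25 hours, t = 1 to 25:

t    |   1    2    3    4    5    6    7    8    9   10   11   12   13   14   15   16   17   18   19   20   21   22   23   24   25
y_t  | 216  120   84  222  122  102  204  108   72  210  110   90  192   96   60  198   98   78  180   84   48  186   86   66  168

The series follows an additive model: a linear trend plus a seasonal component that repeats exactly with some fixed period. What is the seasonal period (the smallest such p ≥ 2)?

First differences y_{t+1} − y_t: -96, -36, 138, -100, -20, 102, -96, -36, 138, -100, -20, 102, -96, -36, …
The difference pattern repeats every 6 terms and not for any smaller step, so p = 6.

6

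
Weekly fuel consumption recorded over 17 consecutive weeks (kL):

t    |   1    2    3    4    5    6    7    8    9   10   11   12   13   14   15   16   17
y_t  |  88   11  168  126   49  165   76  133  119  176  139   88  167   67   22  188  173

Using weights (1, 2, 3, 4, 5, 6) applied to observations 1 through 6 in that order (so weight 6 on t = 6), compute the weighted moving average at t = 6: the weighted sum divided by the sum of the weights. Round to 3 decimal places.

Weighted sum: 1·88 + 2·11 + 3·168 + 4·126 + 5·49 + 6·165 = 88 + 22 + 504 + 504 + 245 + 990 = 2353
Weight total: 1 + 2 + 3 + 4 + 5 + 6 = 21
WMA = 2353 / 21 = 112.048

112.048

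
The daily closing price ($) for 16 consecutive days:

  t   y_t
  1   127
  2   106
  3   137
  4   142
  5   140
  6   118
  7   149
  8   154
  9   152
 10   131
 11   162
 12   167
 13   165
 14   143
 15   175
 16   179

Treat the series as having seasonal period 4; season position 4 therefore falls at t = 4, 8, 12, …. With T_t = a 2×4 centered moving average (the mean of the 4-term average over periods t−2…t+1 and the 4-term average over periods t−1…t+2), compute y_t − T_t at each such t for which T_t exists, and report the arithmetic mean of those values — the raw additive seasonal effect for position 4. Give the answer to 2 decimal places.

Season position 4 occurs at t = 4, 8, 12 (where T_t is defined).
t=4: T_4 = 132.7500; y_4 − T_4 = 142 − 132.7500 = 9.2500
t=8: T_8 = 144.8750; y_8 − T_8 = 154 − 144.8750 = 9.1250
t=12: T_12 = 157.7500; y_12 − T_12 = 167 − 157.7500 = 9.2500
Mean deviation: (9.2500 + 9.1250 + 9.2500) / 3 = 9.21

9.21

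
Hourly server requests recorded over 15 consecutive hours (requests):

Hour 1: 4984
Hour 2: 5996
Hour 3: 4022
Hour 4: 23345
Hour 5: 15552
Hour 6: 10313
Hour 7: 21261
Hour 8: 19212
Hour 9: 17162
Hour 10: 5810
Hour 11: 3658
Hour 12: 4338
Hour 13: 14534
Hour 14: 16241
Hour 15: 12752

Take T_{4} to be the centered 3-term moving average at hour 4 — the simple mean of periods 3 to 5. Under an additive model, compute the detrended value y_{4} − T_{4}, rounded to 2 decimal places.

9038.67

Trend T_4 = (4022 + 23345 + 15552) / 3 = 42919/3 = 14306.3333
Detrended value: 23345 − 14306.3333 = 9038.67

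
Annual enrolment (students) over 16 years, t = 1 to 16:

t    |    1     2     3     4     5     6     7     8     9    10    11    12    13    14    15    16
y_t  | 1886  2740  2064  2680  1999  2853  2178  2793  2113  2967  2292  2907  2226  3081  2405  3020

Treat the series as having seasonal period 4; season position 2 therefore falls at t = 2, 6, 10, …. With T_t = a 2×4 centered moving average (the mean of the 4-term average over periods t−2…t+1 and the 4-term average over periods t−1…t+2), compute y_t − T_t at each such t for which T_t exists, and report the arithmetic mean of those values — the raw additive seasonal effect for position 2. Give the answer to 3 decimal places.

Season position 2 occurs at t = 6, 10, 14 (where T_t is defined).
t=6: T_6 = 2441.62500; y_6 − T_6 = 2853 − 2441.62500 = 411.37500
t=10: T_10 = 2555.50000; y_10 − T_10 = 2967 − 2555.50000 = 411.50000
t=14: T_14 = 2668.87500; y_14 − T_14 = 3081 − 2668.87500 = 412.12500
Mean deviation: (411.37500 + 411.50000 + 412.12500) / 3 = 411.667

411.667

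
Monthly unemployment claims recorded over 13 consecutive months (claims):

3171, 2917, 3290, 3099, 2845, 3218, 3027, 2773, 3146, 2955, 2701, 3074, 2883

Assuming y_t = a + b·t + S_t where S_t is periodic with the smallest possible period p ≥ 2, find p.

First differences y_{t+1} − y_t: -254, 373, -191, -254, 373, -191, -254, 373, …
The difference pattern repeats every 3 terms and not for any smaller step, so p = 3.

3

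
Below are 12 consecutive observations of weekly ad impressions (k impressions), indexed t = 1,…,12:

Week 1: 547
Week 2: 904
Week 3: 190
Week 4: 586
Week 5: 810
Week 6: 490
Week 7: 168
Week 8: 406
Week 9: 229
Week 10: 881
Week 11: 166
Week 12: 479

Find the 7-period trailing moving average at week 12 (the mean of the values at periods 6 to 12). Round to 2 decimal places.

402.71

Sum of periods 6–12: 490 + 168 + 406 + 229 + 881 + 166 + 479 = 2819
Divide by 7: 2819 / 7 = 402.71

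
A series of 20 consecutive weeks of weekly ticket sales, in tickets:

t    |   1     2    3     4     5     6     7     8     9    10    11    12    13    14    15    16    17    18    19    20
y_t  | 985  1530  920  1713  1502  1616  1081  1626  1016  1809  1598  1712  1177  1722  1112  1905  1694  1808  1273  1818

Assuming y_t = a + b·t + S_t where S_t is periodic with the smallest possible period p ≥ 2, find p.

6

First differences y_{t+1} − y_t: 545, -610, 793, -211, 114, -535, 545, -610, 793, -211, 114, -535, 545, -610, …
The difference pattern repeats every 6 terms and not for any smaller step, so p = 6.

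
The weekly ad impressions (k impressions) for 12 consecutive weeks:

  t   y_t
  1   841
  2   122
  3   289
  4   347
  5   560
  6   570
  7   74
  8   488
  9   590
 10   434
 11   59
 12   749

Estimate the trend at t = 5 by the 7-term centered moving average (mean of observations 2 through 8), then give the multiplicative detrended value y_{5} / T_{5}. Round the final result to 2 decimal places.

1.60

Trend T_5 = (122 + 289 + 347 + 560 + 570 + 74 + 488) / 7 = 2450/7 = 350.0000
Ratio to trend: 560 / 350.0000 = 1.60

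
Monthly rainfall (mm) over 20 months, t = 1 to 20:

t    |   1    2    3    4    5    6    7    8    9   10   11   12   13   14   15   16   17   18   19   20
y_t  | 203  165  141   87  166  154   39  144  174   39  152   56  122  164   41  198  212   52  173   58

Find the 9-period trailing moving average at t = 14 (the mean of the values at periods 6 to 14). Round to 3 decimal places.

Sum of periods 6–14: 154 + 39 + 144 + 174 + 39 + 152 + 56 + 122 + 164 = 1044
Divide by 9: 1044 / 9 = 116.000

116.000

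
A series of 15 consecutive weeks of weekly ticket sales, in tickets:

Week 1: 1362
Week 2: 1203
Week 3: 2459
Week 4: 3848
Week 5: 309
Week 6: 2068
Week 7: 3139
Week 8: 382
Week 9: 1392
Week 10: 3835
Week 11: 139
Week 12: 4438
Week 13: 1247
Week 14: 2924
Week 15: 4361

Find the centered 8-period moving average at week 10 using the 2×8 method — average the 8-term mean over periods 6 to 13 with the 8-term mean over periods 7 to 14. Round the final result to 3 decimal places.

Sum over 6–13: 2068 + 3139 + 382 + 1392 + 3835 + 139 + 4438 + 1247 = 16640
Sum over 7–14: 3139 + 382 + 1392 + 3835 + 139 + 4438 + 1247 + 2924 = 17496
CMA at t=10 = (16640 + 17496) / (2·8) = 34136 / 16 = 2133.500

2133.500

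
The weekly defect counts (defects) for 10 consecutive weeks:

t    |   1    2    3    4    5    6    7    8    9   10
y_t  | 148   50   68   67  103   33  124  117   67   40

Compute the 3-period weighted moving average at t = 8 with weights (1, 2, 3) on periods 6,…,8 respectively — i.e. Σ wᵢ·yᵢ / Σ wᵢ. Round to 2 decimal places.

Weighted sum: 1·33 + 2·124 + 3·117 = 33 + 248 + 351 = 632
Weight total: 1 + 2 + 3 = 6
WMA = 632 / 6 = 105.33

105.33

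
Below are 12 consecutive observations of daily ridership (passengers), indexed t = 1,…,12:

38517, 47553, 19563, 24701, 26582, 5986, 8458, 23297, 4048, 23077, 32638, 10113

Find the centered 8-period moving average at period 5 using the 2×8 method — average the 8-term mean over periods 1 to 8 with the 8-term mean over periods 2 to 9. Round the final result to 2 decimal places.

22177.81

Sum over 1–8: 38517 + 47553 + 19563 + 24701 + 26582 + 5986 + 8458 + 23297 = 194657
Sum over 2–9: 47553 + 19563 + 24701 + 26582 + 5986 + 8458 + 23297 + 4048 = 160188
CMA at t=5 = (194657 + 160188) / (2·8) = 354845 / 16 = 22177.81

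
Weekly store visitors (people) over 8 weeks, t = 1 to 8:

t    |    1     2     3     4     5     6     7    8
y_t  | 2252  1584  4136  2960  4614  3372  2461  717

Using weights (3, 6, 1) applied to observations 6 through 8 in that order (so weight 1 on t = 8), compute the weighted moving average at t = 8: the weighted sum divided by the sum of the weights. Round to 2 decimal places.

2559.90

Weighted sum: 3·3372 + 6·2461 + 1·717 = 10116 + 14766 + 717 = 25599
Weight total: 3 + 6 + 1 = 10
WMA = 25599 / 10 = 2559.90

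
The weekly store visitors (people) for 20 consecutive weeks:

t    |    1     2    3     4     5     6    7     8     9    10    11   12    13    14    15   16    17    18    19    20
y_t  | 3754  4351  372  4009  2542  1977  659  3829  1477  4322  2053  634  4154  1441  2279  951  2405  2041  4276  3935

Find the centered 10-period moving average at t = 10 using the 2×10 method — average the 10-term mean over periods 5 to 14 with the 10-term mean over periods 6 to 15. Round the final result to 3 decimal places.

2295.650

Sum over 5–14: 2542 + 1977 + 659 + 3829 + 1477 + 4322 + 2053 + 634 + 4154 + 1441 = 23088
Sum over 6–15: 1977 + 659 + 3829 + 1477 + 4322 + 2053 + 634 + 4154 + 1441 + 2279 = 22825
CMA at t=10 = (23088 + 22825) / (2·10) = 45913 / 20 = 2295.650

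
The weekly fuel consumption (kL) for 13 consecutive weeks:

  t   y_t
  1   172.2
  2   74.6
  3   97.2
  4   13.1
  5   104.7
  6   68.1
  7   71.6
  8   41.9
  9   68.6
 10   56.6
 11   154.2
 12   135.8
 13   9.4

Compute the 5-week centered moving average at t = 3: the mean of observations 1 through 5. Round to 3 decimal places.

Sum of periods 1–5: 172.2 + 74.6 + 97.2 + 13.1 + 104.7 = 461.8
Divide by 5: 461.8 / 5 = 92.360

92.360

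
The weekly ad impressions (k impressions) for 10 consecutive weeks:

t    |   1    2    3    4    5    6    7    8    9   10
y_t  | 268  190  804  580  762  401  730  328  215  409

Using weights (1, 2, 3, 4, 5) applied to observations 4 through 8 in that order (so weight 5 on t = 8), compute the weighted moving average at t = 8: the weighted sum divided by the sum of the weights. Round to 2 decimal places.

524.47

Weighted sum: 1·580 + 2·762 + 3·401 + 4·730 + 5·328 = 580 + 1524 + 1203 + 2920 + 1640 = 7867
Weight total: 1 + 2 + 3 + 4 + 5 = 15
WMA = 7867 / 15 = 524.47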